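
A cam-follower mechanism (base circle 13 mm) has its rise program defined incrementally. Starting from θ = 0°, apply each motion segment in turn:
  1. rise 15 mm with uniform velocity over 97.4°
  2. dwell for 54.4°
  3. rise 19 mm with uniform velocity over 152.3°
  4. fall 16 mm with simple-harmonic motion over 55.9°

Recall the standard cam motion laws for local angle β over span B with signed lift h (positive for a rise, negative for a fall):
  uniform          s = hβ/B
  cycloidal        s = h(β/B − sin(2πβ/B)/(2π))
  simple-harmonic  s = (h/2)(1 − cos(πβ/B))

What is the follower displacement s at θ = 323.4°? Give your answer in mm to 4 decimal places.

seg 1 [0°–97.4°] uniform, h=15: full span → s += 15 → s = 15.0000
seg 2 [97.4°–151.8°] dwell: s stays 15.0000
seg 3 [151.8°–304.1°] uniform, h=19: full span → s += 19 → s = 34.0000
seg 4 [304.1°–360°] simple-harmonic, h=-16: θ=323.4° here. β=19.3, B=55.9. -16/2·(1 − cos(π·0.3453)) = -4.2623 → s = 29.7377

29.7377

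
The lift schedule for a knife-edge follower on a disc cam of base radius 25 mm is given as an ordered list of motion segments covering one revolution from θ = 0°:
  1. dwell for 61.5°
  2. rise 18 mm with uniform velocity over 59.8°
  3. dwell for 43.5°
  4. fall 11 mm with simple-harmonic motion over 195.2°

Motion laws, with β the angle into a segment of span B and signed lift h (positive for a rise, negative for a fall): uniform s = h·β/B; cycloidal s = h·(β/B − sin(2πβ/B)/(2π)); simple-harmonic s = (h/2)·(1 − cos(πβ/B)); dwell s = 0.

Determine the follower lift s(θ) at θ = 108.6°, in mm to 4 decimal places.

seg 1 [0°–61.5°] dwell: s stays 0.0000
seg 2 [61.5°–121.3°] uniform, h=18: θ=108.6° here. β=47.1, B=59.8. 18·47.1/59.8 = 14.1773 → s = 14.1773

14.1773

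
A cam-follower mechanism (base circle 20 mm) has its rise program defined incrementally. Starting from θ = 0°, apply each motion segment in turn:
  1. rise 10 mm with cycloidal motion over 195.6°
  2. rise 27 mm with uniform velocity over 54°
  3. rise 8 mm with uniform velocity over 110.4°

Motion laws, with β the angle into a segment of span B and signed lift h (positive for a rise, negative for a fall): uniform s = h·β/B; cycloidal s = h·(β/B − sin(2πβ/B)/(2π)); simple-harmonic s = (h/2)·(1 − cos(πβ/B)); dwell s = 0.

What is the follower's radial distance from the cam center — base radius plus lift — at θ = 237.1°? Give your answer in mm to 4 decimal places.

seg 1 [0°–195.6°] cycloidal, h=10: full span → s += 10 → s = 10.0000
seg 2 [195.6°–249.6°] uniform, h=27: θ=237.1° here. β=41.5, B=54. 27·41.5/54 = 20.7500 → s = 30.7500
radial distance = base radius + s = 20 + 30.7500 = 50.7500

50.7500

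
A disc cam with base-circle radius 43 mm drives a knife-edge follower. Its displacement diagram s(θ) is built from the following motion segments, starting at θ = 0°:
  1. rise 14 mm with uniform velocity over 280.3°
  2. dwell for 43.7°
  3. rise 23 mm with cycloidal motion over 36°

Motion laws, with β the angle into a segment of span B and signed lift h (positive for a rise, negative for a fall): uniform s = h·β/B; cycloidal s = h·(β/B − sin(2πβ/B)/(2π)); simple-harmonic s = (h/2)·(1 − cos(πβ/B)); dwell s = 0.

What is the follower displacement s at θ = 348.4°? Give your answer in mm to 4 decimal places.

seg 1 [0°–280.3°] uniform, h=14: full span → s += 14 → s = 14.0000
seg 2 [280.3°–324°] dwell: s stays 14.0000
seg 3 [324°–360°] cycloidal, h=23: θ=348.4° here. β=24.4, B=36. 23·(0.6778 − sin(2π·0.6778)/(2π)) = 18.8790 → s = 32.8790

32.8790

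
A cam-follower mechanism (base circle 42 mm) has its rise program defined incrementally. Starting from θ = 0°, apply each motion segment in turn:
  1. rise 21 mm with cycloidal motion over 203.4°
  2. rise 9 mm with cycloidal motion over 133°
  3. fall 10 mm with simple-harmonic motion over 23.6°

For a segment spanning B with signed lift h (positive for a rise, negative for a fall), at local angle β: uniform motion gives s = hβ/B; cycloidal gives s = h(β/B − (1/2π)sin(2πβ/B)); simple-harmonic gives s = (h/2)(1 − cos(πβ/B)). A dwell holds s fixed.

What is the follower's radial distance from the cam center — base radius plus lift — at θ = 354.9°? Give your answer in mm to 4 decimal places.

seg 1 [0°–203.4°] cycloidal, h=21: full span → s += 21 → s = 21.0000
seg 2 [203.4°–336.4°] cycloidal, h=9: full span → s += 9 → s = 30.0000
seg 3 [336.4°–360°] simple-harmonic, h=-10: θ=354.9° here. β=18.5, B=23.6. -10/2·(1 − cos(π·0.7839)) = -8.8913 → s = 21.1087
radial distance = base radius + s = 42 + 21.1087 = 63.1087

63.1087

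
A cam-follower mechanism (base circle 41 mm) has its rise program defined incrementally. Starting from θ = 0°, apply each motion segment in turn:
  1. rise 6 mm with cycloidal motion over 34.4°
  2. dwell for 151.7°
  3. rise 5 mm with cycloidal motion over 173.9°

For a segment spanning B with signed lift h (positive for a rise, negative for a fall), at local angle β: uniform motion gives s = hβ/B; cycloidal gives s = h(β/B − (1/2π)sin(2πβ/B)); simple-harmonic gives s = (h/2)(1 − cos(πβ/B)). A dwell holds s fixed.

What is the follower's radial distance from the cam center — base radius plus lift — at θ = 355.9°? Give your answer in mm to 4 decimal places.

seg 1 [0°–34.4°] cycloidal, h=6: full span → s += 6 → s = 6.0000
seg 2 [34.4°–186.1°] dwell: s stays 6.0000
seg 3 [186.1°–360°] cycloidal, h=5: θ=355.9° here. β=169.8, B=173.9. 5·(0.9764 − sin(2π·0.9764)/(2π)) = 4.9996 → s = 10.9996
radial distance = base radius + s = 41 + 10.9996 = 51.9996

51.9996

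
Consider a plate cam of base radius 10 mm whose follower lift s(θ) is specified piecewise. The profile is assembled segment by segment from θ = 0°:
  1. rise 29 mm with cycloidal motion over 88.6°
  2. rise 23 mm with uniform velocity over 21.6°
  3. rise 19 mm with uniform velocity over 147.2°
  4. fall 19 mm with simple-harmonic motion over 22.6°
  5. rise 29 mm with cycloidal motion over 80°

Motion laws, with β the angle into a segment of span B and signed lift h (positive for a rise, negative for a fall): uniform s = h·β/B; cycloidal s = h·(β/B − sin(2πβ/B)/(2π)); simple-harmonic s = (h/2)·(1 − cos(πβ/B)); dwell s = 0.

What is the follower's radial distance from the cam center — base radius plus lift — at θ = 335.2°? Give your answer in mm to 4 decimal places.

seg 1 [0°–88.6°] cycloidal, h=29: full span → s += 29 → s = 29.0000
seg 2 [88.6°–110.2°] uniform, h=23: full span → s += 23 → s = 52.0000
seg 3 [110.2°–257.4°] uniform, h=19: full span → s += 19 → s = 71.0000
seg 4 [257.4°–280°] simple-harmonic, h=-19: full span → s += -19 → s = 52.0000
seg 5 [280°–360°] cycloidal, h=29: θ=335.2° here. β=55.2, B=80. 29·(0.6900 − sin(2π·0.6900)/(2π)) = 24.3014 → s = 76.3014
radial distance = base radius + s = 10 + 76.3014 = 86.3014

86.3014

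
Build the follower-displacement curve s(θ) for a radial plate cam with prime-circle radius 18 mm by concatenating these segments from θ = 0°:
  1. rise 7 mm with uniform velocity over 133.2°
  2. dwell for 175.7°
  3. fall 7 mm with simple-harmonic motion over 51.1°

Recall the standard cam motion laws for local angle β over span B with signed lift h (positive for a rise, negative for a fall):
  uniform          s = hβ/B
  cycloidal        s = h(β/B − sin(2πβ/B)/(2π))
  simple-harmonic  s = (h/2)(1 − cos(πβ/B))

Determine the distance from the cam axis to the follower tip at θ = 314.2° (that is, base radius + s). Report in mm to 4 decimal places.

seg 1 [0°–133.2°] uniform, h=7: full span → s += 7 → s = 7.0000
seg 2 [133.2°–308.9°] dwell: s stays 7.0000
seg 3 [308.9°–360°] simple-harmonic, h=-7: θ=314.2° here. β=5.3, B=51.1. -7/2·(1 − cos(π·0.1037)) = -0.1842 → s = 6.8158
radial distance = base radius + s = 18 + 6.8158 = 24.8158

24.8158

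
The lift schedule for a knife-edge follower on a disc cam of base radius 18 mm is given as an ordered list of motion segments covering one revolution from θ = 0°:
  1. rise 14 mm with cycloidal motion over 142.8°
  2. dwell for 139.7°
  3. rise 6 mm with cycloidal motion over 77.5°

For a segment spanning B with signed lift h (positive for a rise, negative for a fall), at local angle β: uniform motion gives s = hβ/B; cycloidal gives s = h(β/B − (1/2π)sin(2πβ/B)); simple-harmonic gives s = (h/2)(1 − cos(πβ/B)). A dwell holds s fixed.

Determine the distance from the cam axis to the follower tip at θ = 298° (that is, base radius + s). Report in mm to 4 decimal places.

seg 1 [0°–142.8°] cycloidal, h=14: full span → s += 14 → s = 14.0000
seg 2 [142.8°–282.5°] dwell: s stays 14.0000
seg 3 [282.5°–360°] cycloidal, h=6: θ=298° here. β=15.5, B=77.5. 6·(0.2000 − sin(2π·0.2000)/(2π)) = 0.2918 → s = 14.2918
radial distance = base radius + s = 18 + 14.2918 = 32.2918

32.2918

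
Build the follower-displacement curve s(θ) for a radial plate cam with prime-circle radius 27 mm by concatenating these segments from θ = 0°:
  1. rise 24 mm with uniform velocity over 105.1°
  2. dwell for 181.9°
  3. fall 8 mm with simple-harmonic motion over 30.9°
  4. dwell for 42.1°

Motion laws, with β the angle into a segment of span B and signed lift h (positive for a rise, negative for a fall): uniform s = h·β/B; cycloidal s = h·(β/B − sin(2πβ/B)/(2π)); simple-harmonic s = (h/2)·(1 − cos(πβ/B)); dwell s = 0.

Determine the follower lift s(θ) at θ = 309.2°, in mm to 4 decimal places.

seg 1 [0°–105.1°] uniform, h=24: full span → s += 24 → s = 24.0000
seg 2 [105.1°–287°] dwell: s stays 24.0000
seg 3 [287°–317.9°] simple-harmonic, h=-8: θ=309.2° here. β=22.2, B=30.9. -8/2·(1 − cos(π·0.7184)) = -6.5346 → s = 17.4654

17.4654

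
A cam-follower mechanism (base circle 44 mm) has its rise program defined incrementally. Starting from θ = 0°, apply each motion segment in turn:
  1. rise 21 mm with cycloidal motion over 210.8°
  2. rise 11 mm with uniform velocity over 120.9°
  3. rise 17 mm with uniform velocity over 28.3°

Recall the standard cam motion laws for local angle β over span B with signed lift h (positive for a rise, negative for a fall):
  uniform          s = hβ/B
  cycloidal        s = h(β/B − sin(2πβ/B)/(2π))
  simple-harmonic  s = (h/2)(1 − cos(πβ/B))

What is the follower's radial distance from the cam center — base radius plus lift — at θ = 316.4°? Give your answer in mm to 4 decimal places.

seg 1 [0°–210.8°] cycloidal, h=21: full span → s += 21 → s = 21.0000
seg 2 [210.8°–331.7°] uniform, h=11: θ=316.4° here. β=105.6, B=120.9. 11·105.6/120.9 = 9.6079 → s = 30.6079
radial distance = base radius + s = 44 + 30.6079 = 74.6079

74.6079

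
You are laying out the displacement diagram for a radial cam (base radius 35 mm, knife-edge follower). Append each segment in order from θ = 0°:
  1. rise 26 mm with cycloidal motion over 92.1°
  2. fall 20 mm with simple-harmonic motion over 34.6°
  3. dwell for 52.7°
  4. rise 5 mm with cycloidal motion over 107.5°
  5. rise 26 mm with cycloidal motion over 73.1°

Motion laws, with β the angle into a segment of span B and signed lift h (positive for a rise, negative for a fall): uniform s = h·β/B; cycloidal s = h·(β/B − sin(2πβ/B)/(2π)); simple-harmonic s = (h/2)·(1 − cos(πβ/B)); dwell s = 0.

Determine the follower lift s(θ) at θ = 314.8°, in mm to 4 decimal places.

seg 1 [0°–92.1°] cycloidal, h=26: full span → s += 26 → s = 26.0000
seg 2 [92.1°–126.7°] simple-harmonic, h=-20: full span → s += -20 → s = 6.0000
seg 3 [126.7°–179.4°] dwell: s stays 6.0000
seg 4 [179.4°–286.9°] cycloidal, h=5: full span → s += 5 → s = 11.0000
seg 5 [286.9°–360°] cycloidal, h=26: θ=314.8° here. β=27.9, B=73.1. 26·(0.3817 − sin(2π·0.3817)/(2π)) = 7.1225 → s = 18.1225

18.1225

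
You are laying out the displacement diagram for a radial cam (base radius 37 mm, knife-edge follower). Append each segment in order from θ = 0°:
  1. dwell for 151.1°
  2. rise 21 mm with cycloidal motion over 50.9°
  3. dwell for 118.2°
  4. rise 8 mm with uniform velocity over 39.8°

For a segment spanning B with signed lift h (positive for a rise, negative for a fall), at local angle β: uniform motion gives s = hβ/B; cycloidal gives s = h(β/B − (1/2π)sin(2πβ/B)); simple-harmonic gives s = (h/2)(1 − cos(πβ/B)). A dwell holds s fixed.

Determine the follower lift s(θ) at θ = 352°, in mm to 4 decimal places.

seg 1 [0°–151.1°] dwell: s stays 0.0000
seg 2 [151.1°–202°] cycloidal, h=21: full span → s += 21 → s = 21.0000
seg 3 [202°–320.2°] dwell: s stays 21.0000
seg 4 [320.2°–360°] uniform, h=8: θ=352° here. β=31.8, B=39.8. 8·31.8/39.8 = 6.3920 → s = 27.3920

27.3920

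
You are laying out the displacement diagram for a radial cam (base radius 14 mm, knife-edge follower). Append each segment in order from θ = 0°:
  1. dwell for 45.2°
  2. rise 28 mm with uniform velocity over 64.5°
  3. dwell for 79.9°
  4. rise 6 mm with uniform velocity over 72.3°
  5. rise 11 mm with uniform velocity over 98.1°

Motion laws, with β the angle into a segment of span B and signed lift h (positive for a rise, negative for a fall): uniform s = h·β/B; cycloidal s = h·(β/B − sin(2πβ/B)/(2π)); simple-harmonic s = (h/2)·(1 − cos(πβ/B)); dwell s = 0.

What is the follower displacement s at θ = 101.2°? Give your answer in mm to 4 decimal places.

seg 1 [0°–45.2°] dwell: s stays 0.0000
seg 2 [45.2°–109.7°] uniform, h=28: θ=101.2° here. β=56, B=64.5. 28·56/64.5 = 24.3101 → s = 24.3101

24.3101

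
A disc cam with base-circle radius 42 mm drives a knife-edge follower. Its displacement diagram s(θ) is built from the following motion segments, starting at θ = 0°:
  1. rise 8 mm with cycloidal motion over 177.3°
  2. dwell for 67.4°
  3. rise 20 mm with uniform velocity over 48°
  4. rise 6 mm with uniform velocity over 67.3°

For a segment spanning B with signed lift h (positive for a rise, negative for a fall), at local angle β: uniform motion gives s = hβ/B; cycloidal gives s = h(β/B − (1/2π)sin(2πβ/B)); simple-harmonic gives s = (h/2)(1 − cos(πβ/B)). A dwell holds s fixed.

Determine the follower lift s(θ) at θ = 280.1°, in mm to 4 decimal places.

seg 1 [0°–177.3°] cycloidal, h=8: full span → s += 8 → s = 8.0000
seg 2 [177.3°–244.7°] dwell: s stays 8.0000
seg 3 [244.7°–292.7°] uniform, h=20: θ=280.1° here. β=35.4, B=48. 20·35.4/48 = 14.7500 → s = 22.7500

22.7500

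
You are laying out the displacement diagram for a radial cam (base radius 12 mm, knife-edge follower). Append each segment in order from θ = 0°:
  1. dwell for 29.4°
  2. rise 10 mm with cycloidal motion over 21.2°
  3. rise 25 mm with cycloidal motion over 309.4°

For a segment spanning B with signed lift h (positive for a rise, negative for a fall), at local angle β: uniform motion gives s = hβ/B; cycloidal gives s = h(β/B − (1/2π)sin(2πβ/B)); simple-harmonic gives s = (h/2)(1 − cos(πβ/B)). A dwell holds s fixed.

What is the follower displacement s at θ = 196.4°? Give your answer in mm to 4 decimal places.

seg 1 [0°–29.4°] dwell: s stays 0.0000
seg 2 [29.4°–50.6°] cycloidal, h=10: full span → s += 10 → s = 10.0000
seg 3 [50.6°–360°] cycloidal, h=25: θ=196.4° here. β=145.8, B=309.4. 25·(0.4712 − sin(2π·0.4712)/(2π)) = 11.0656 → s = 21.0656

21.0656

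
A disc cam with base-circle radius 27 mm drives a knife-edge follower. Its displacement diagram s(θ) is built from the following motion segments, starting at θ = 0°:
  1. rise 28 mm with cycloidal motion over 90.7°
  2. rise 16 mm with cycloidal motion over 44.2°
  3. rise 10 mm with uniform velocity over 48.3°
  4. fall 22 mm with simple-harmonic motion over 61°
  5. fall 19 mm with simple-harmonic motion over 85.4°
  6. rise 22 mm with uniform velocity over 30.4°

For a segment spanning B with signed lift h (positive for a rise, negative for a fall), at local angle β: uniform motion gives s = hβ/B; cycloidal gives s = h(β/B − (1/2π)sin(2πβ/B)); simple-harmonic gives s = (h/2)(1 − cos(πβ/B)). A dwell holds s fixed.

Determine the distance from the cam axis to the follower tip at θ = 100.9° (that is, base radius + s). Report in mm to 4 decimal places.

seg 1 [0°–90.7°] cycloidal, h=28: full span → s += 28 → s = 28.0000
seg 2 [90.7°–134.9°] cycloidal, h=16: θ=100.9° here. β=10.2, B=44.2. 16·(0.2308 − sin(2π·0.2308)/(2π)) = 1.1644 → s = 29.1644
radial distance = base radius + s = 27 + 29.1644 = 56.1644

56.1644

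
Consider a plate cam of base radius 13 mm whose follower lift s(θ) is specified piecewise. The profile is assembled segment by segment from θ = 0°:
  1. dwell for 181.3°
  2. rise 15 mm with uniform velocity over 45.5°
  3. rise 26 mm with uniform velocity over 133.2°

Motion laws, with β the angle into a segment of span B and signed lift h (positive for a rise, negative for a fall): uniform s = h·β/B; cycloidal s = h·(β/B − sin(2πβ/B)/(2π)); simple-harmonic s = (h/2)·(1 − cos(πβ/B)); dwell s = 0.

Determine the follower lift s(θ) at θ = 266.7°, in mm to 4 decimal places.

seg 1 [0°–181.3°] dwell: s stays 0.0000
seg 2 [181.3°–226.8°] uniform, h=15: full span → s += 15 → s = 15.0000
seg 3 [226.8°–360°] uniform, h=26: θ=266.7° here. β=39.9, B=133.2. 26·39.9/133.2 = 7.7883 → s = 22.7883

22.7883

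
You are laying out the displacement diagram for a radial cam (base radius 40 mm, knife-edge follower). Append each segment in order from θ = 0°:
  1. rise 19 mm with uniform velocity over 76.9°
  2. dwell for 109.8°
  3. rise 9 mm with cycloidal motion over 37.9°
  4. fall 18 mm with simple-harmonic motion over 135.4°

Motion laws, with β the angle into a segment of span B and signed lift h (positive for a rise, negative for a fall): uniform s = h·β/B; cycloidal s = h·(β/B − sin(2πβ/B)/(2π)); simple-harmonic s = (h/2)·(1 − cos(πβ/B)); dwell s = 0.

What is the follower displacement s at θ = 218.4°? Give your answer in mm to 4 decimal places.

seg 1 [0°–76.9°] uniform, h=19: full span → s += 19 → s = 19.0000
seg 2 [76.9°–186.7°] dwell: s stays 19.0000
seg 3 [186.7°–224.6°] cycloidal, h=9: θ=218.4° here. β=31.7, B=37.9. 9·(0.8364 − sin(2π·0.8364)/(2π)) = 8.7541 → s = 27.7541

27.7541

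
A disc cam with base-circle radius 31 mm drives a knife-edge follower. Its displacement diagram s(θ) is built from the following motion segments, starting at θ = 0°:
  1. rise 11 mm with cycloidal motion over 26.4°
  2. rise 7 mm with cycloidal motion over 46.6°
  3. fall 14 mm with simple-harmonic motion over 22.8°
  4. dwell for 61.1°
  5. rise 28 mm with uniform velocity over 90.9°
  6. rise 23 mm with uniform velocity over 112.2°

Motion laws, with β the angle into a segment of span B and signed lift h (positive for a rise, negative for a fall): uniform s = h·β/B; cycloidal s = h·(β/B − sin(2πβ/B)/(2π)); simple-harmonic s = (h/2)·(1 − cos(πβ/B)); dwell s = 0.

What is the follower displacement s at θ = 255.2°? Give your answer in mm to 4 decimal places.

seg 1 [0°–26.4°] cycloidal, h=11: full span → s += 11 → s = 11.0000
seg 2 [26.4°–73°] cycloidal, h=7: full span → s += 7 → s = 18.0000
seg 3 [73°–95.8°] simple-harmonic, h=-14: full span → s += -14 → s = 4.0000
seg 4 [95.8°–156.9°] dwell: s stays 4.0000
seg 5 [156.9°–247.8°] uniform, h=28: full span → s += 28 → s = 32.0000
seg 6 [247.8°–360°] uniform, h=23: θ=255.2° here. β=7.4, B=112.2. 23·7.4/112.2 = 1.5169 → s = 33.5169

33.5169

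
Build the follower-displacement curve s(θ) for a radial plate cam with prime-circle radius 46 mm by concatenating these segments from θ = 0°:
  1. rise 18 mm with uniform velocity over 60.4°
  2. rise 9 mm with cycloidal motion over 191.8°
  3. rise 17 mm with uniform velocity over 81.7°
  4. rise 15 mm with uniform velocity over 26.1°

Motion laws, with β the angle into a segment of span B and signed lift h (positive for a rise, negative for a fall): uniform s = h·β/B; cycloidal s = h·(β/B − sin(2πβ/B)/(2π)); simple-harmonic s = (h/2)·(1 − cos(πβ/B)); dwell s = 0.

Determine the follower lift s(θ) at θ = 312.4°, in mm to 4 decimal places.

seg 1 [0°–60.4°] uniform, h=18: full span → s += 18 → s = 18.0000
seg 2 [60.4°–252.2°] cycloidal, h=9: full span → s += 9 → s = 27.0000
seg 3 [252.2°–333.9°] uniform, h=17: θ=312.4° here. β=60.2, B=81.7. 17·60.2/81.7 = 12.5263 → s = 39.5263

39.5263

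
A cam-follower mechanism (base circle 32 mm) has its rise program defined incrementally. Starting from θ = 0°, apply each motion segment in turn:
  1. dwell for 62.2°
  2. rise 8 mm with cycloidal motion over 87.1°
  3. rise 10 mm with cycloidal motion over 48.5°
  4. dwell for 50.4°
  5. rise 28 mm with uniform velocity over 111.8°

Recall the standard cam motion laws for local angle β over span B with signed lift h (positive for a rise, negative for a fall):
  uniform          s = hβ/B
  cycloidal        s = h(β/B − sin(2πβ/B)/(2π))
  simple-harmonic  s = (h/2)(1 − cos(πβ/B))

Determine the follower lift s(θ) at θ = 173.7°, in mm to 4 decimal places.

seg 1 [0°–62.2°] dwell: s stays 0.0000
seg 2 [62.2°–149.3°] cycloidal, h=8: full span → s += 8 → s = 8.0000
seg 3 [149.3°–197.8°] cycloidal, h=10: θ=173.7° here. β=24.4, B=48.5. 10·(0.5031 − sin(2π·0.5031)/(2π)) = 5.0619 → s = 13.0619

13.0619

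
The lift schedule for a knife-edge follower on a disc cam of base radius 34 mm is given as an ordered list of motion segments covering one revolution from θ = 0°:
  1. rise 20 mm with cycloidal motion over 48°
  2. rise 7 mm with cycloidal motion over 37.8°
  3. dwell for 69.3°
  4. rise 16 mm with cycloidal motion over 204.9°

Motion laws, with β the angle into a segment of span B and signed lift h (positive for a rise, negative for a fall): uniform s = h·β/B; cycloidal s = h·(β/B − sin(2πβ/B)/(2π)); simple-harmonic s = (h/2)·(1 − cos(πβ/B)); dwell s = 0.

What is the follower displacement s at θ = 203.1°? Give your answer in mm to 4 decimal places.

seg 1 [0°–48°] cycloidal, h=20: full span → s += 20 → s = 20.0000
seg 2 [48°–85.8°] cycloidal, h=7: full span → s += 7 → s = 27.0000
seg 3 [85.8°–155.1°] dwell: s stays 27.0000
seg 4 [155.1°–360°] cycloidal, h=16: θ=203.1° here. β=48, B=204.9. 16·(0.2343 − sin(2π·0.2343)/(2π)) = 1.2141 → s = 28.2141

28.2141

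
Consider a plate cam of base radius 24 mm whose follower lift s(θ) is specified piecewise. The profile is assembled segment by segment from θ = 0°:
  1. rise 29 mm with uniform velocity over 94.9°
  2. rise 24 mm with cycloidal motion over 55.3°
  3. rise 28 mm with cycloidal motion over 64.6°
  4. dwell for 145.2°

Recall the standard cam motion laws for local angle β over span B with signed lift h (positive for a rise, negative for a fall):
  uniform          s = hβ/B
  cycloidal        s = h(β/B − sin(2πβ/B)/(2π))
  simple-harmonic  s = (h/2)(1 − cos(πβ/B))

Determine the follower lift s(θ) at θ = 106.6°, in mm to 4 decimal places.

seg 1 [0°–94.9°] uniform, h=29: full span → s += 29 → s = 29.0000
seg 2 [94.9°–150.2°] cycloidal, h=24: θ=106.6° here. β=11.7, B=55.3. 24·(0.2116 − sin(2π·0.2116)/(2π)) = 1.3688 → s = 30.3688

30.3688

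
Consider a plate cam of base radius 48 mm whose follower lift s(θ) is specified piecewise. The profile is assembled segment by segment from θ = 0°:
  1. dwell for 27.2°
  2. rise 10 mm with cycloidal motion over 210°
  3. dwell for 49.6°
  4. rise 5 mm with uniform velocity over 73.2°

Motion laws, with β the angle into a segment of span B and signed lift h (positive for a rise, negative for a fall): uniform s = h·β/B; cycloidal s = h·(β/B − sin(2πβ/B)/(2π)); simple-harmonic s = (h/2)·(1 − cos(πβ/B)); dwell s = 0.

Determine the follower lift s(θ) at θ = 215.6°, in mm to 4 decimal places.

seg 1 [0°–27.2°] dwell: s stays 0.0000
seg 2 [27.2°–237.2°] cycloidal, h=10: θ=215.6° here. β=188.4, B=210. 10·(0.8971 − sin(2π·0.8971)/(2π)) = 9.9299 → s = 9.9299

9.9299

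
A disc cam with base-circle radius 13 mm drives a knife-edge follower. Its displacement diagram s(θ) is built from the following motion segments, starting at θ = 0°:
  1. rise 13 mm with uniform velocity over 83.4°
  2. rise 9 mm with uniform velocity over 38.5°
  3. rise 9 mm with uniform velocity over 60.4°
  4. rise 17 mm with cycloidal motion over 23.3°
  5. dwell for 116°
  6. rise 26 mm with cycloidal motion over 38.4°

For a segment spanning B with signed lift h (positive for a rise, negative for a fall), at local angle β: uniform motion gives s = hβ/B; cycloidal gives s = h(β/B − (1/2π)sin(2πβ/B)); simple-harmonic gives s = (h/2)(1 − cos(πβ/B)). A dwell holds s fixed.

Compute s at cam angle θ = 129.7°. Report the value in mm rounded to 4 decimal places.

seg 1 [0°–83.4°] uniform, h=13: full span → s += 13 → s = 13.0000
seg 2 [83.4°–121.9°] uniform, h=9: full span → s += 9 → s = 22.0000
seg 3 [121.9°–182.3°] uniform, h=9: θ=129.7° here. β=7.8, B=60.4. 9·7.8/60.4 = 1.1623 → s = 23.1623

23.1623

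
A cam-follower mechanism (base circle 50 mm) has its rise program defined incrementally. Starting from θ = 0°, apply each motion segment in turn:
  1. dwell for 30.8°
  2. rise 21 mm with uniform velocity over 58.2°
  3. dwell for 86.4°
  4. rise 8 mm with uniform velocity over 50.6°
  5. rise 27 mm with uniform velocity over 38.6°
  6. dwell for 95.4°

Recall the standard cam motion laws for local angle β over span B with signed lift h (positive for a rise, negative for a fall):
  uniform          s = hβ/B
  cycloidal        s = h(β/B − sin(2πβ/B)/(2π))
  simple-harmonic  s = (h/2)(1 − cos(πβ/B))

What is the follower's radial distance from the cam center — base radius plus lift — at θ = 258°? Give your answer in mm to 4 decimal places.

seg 1 [0°–30.8°] dwell: s stays 0.0000
seg 2 [30.8°–89°] uniform, h=21: full span → s += 21 → s = 21.0000
seg 3 [89°–175.4°] dwell: s stays 21.0000
seg 4 [175.4°–226°] uniform, h=8: full span → s += 8 → s = 29.0000
seg 5 [226°–264.6°] uniform, h=27: θ=258° here. β=32, B=38.6. 27·32/38.6 = 22.3834 → s = 51.3834
radial distance = base radius + s = 50 + 51.3834 = 101.3834

101.3834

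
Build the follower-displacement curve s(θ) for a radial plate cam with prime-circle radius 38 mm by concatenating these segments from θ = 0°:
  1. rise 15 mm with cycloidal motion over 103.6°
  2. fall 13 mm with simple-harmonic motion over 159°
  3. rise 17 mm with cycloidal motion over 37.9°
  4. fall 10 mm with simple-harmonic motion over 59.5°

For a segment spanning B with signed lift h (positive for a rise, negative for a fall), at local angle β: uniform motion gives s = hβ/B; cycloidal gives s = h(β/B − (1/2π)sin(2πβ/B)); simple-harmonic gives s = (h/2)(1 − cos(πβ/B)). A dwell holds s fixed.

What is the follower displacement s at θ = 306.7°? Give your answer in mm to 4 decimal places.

seg 1 [0°–103.6°] cycloidal, h=15: full span → s += 15 → s = 15.0000
seg 2 [103.6°–262.6°] simple-harmonic, h=-13: full span → s += -13 → s = 2.0000
seg 3 [262.6°–300.5°] cycloidal, h=17: full span → s += 17 → s = 19.0000
seg 4 [300.5°–360°] simple-harmonic, h=-10: θ=306.7° here. β=6.2, B=59.5. -10/2·(1 − cos(π·0.1042)) = -0.2655 → s = 18.7345

18.7345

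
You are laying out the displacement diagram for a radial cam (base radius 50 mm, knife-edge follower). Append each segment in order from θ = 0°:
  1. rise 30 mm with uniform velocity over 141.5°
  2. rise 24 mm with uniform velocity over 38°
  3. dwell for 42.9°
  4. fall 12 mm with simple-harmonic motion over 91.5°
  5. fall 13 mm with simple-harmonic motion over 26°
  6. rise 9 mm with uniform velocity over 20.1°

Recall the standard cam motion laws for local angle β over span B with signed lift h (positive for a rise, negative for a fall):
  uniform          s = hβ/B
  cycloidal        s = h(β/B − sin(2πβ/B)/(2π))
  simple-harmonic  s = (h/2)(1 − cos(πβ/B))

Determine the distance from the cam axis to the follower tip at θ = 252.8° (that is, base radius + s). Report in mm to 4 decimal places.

seg 1 [0°–141.5°] uniform, h=30: full span → s += 30 → s = 30.0000
seg 2 [141.5°–179.5°] uniform, h=24: full span → s += 24 → s = 54.0000
seg 3 [179.5°–222.4°] dwell: s stays 54.0000
seg 4 [222.4°–313.9°] simple-harmonic, h=-12: θ=252.8° here. β=30.4, B=91.5. -12/2·(1 − cos(π·0.3322)) = -2.9822 → s = 51.0178
radial distance = base radius + s = 50 + 51.0178 = 101.0178

101.0178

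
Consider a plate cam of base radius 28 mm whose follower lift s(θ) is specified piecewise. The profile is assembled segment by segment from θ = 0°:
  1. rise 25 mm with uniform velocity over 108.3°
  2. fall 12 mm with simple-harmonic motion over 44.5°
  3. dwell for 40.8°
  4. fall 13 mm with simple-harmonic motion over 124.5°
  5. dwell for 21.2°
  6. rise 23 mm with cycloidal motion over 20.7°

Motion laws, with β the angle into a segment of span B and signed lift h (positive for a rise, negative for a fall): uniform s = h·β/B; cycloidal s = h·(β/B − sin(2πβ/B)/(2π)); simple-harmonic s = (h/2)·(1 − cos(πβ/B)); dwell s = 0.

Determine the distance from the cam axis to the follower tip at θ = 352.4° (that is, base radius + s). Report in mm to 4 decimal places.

seg 1 [0°–108.3°] uniform, h=25: full span → s += 25 → s = 25.0000
seg 2 [108.3°–152.8°] simple-harmonic, h=-12: full span → s += -12 → s = 13.0000
seg 3 [152.8°–193.6°] dwell: s stays 13.0000
seg 4 [193.6°–318.1°] simple-harmonic, h=-13: full span → s += -13 → s = 0.0000
seg 5 [318.1°–339.3°] dwell: s stays 0.0000
seg 6 [339.3°–360°] cycloidal, h=23: θ=352.4° here. β=13.1, B=20.7. 23·(0.6329 − sin(2π·0.6329)/(2π)) = 17.2684 → s = 17.2684
radial distance = base radius + s = 28 + 17.2684 = 45.2684

45.2684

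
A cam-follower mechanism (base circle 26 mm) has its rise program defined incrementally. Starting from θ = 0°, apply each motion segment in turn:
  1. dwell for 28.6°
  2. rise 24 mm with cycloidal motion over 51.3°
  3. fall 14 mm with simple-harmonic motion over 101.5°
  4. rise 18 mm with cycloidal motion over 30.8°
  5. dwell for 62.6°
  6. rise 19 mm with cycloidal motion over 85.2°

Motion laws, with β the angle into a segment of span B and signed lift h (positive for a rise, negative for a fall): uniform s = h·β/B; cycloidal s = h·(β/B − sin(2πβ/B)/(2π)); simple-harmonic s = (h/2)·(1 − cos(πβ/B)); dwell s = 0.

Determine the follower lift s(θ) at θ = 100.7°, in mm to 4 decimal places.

seg 1 [0°–28.6°] dwell: s stays 0.0000
seg 2 [28.6°–79.9°] cycloidal, h=24: full span → s += 24 → s = 24.0000
seg 3 [79.9°–181.4°] simple-harmonic, h=-14: θ=100.7° here. β=20.8, B=101.5. -14/2·(1 − cos(π·0.2049)) = -1.4012 → s = 22.5988

22.5988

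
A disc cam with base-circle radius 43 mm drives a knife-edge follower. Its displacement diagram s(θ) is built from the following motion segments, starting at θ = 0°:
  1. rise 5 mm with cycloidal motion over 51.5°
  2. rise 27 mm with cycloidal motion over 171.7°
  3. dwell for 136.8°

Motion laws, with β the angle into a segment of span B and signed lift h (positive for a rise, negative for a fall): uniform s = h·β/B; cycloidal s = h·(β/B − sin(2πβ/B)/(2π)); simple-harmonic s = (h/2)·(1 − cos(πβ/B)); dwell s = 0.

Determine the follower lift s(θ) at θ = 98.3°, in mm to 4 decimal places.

seg 1 [0°–51.5°] cycloidal, h=5: full span → s += 5 → s = 5.0000
seg 2 [51.5°–223.2°] cycloidal, h=27: θ=98.3° here. β=46.8, B=171.7. 27·(0.2726 − sin(2π·0.2726)/(2π)) = 3.1053 → s = 8.1053

8.1053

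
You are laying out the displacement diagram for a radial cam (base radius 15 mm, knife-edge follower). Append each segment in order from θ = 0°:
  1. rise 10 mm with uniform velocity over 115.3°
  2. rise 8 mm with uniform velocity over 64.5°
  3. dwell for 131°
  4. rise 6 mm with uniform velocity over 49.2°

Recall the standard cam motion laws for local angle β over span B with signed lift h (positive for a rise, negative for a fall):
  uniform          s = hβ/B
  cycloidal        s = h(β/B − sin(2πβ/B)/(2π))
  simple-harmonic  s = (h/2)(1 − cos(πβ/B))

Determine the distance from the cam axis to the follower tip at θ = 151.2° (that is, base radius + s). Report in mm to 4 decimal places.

seg 1 [0°–115.3°] uniform, h=10: full span → s += 10 → s = 10.0000
seg 2 [115.3°–179.8°] uniform, h=8: θ=151.2° here. β=35.9, B=64.5. 8·35.9/64.5 = 4.4527 → s = 14.4527
radial distance = base radius + s = 15 + 14.4527 = 29.4527

29.4527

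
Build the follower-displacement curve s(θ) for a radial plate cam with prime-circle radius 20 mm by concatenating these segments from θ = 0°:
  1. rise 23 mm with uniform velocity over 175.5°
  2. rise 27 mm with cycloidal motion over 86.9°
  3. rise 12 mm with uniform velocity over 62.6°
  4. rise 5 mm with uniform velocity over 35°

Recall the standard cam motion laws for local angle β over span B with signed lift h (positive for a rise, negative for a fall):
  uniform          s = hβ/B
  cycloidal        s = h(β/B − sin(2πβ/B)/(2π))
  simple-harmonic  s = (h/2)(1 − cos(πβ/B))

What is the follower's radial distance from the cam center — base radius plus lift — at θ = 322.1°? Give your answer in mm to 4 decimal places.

seg 1 [0°–175.5°] uniform, h=23: full span → s += 23 → s = 23.0000
seg 2 [175.5°–262.4°] cycloidal, h=27: full span → s += 27 → s = 50.0000
seg 3 [262.4°–325°] uniform, h=12: θ=322.1° here. β=59.7, B=62.6. 12·59.7/62.6 = 11.4441 → s = 61.4441
radial distance = base radius + s = 20 + 61.4441 = 81.4441

81.4441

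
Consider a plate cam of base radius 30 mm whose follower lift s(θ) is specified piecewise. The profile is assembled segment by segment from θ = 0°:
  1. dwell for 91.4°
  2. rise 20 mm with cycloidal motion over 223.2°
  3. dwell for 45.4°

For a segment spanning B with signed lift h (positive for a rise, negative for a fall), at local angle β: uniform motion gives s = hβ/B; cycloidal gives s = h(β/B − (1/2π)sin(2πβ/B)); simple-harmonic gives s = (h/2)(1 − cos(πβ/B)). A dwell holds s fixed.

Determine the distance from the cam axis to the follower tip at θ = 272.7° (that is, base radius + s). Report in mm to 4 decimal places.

seg 1 [0°–91.4°] dwell: s stays 0.0000
seg 2 [91.4°–314.6°] cycloidal, h=20: θ=272.7° here. β=181.3, B=223.2. 20·(0.8123 − sin(2π·0.8123)/(2π)) = 19.1880 → s = 19.1880
radial distance = base radius + s = 30 + 19.1880 = 49.1880

49.1880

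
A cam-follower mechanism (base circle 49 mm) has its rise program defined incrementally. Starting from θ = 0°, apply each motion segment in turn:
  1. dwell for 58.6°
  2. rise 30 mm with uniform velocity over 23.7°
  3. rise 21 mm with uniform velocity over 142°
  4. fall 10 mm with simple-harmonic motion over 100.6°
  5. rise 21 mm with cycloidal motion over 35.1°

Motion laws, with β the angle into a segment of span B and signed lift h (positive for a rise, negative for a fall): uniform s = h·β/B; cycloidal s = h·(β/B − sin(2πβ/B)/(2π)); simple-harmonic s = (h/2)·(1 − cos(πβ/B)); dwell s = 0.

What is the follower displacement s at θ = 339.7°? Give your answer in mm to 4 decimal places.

seg 1 [0°–58.6°] dwell: s stays 0.0000
seg 2 [58.6°–82.3°] uniform, h=30: full span → s += 30 → s = 30.0000
seg 3 [82.3°–224.3°] uniform, h=21: full span → s += 21 → s = 51.0000
seg 4 [224.3°–324.9°] simple-harmonic, h=-10: full span → s += -10 → s = 41.0000
seg 5 [324.9°–360°] cycloidal, h=21: θ=339.7° here. β=14.8, B=35.1. 21·(0.4217 − sin(2π·0.4217)/(2π)) = 7.2751 → s = 48.2751

48.2751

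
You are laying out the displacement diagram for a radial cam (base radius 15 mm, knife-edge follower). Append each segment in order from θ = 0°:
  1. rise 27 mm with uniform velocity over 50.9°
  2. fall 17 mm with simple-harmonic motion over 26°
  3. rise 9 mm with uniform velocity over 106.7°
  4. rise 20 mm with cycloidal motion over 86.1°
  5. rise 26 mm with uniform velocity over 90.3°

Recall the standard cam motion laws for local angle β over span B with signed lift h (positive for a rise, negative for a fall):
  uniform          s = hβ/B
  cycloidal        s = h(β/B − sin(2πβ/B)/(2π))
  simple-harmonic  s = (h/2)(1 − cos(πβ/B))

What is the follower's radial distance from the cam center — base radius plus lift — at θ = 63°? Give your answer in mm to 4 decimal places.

seg 1 [0°–50.9°] uniform, h=27: full span → s += 27 → s = 27.0000
seg 2 [50.9°–76.9°] simple-harmonic, h=-17: θ=63° here. β=12.1, B=26. -17/2·(1 − cos(π·0.4654)) = -7.5775 → s = 19.4225
radial distance = base radius + s = 15 + 19.4225 = 34.4225

34.4225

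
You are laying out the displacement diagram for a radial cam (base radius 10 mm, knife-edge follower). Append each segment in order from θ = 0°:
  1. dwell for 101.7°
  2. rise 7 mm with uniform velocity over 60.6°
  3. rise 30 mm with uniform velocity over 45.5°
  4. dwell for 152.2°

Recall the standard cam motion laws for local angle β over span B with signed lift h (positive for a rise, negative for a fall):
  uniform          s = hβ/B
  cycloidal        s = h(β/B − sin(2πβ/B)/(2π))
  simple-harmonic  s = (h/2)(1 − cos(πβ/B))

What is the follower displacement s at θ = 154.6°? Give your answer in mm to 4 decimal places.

seg 1 [0°–101.7°] dwell: s stays 0.0000
seg 2 [101.7°–162.3°] uniform, h=7: θ=154.6° here. β=52.9, B=60.6. 7·52.9/60.6 = 6.1106 → s = 6.1106

6.1106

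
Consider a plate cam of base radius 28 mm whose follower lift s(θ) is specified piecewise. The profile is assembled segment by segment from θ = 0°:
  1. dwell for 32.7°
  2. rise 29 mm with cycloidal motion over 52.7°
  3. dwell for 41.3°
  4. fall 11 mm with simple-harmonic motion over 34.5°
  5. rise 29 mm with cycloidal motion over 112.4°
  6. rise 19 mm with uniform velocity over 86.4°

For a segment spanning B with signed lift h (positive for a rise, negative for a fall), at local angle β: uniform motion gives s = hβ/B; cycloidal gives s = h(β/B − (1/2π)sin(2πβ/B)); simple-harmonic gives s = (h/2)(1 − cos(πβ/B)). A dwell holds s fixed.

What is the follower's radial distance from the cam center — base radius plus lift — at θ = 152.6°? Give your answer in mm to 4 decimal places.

seg 1 [0°–32.7°] dwell: s stays 0.0000
seg 2 [32.7°–85.4°] cycloidal, h=29: full span → s += 29 → s = 29.0000
seg 3 [85.4°–126.7°] dwell: s stays 29.0000
seg 4 [126.7°–161.2°] simple-harmonic, h=-11: θ=152.6° here. β=25.9, B=34.5. -11/2·(1 − cos(π·0.7507)) = -9.3979 → s = 19.6021
radial distance = base radius + s = 28 + 19.6021 = 47.6021

47.6021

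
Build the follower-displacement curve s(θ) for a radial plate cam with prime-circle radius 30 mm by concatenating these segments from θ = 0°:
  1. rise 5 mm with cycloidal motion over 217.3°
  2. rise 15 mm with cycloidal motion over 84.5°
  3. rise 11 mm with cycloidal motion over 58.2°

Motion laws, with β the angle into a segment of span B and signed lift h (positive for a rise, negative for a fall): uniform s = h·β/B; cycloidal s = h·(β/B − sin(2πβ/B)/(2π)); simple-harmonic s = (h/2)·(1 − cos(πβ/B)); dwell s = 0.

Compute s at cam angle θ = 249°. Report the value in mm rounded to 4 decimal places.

seg 1 [0°–217.3°] cycloidal, h=5: full span → s += 5 → s = 5.0000
seg 2 [217.3°–301.8°] cycloidal, h=15: θ=249° here. β=31.7, B=84.5. 15·(0.3751 − sin(2π·0.3751)/(2π)) = 3.9407 → s = 8.9407

8.9407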